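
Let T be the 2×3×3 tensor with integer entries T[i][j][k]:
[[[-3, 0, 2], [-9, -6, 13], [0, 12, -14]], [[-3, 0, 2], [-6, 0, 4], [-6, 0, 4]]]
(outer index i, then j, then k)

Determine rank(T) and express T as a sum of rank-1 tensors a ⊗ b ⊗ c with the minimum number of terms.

rank(T) = 2

Lower bound: the mode-3 unfolding of T (rows indexed by k, columns by (i,j) = (0,0), (0,1), (0,2), (1,0), (1,1), (1,2)) is [[-3, -9, 0, -3, -6, -6], [0, -6, 12, 0, 0, 0], [2, 13, -14, 2, 4, 4]].
There the 2×2 minor on rows k ∈ {0, 1}, columns (i,j) ∈ {(0,0), (0,1)} is det [[-3, -9], [0, -6]] = 18 ≠ 0, so this unfolding has rank ≥ 2; CP rank is at least every unfolding rank, so rank(T) ≥ 2. (Unfolding ranks only ever bound the CP rank from below — rank(T) can be strictly larger than all of them — so the matching upper bound has to come from an explicit 2-term decomposition.)
Upper bound — finding two terms. Write S_k = T[:,:,k] for the frontal slices: S₀ = [[-3, -9, 0], [-3, -6, -6]], S₁ = [[0, -6, 12], [0, 0, 0]], S₂ = [[2, 13, -14], [2, 4, 4]].
If T = a₁ ⊗ b₁ ⊗ c₁ + a₂ ⊗ b₂ ⊗ c₂ then each S_k = c₁[k]·a₁b₁ᵀ + c₂[k]·a₂b₂ᵀ. S₀ and S₁ are linearly independent, so a₁b₁ᵀ and a₂b₂ᵀ must span the same plane of matrices: they are the rank-1 matrices of the form x·S₀ + y·S₁.
The 2×2 minor of x·S₀ + y·S₁ on rows {0,1}, columns {0,1} is −9·x² − 18·xy = (-9)·(x + 2·y)(x), vanishing at (x:y) = (2:-1) and (0:1).
M₁ = 2·S₀ − S₁ = [[-6, -12, -12], [-6, -12, -12]] = (-6)·[1, 1][1, 2, 2]ᵀ and M₂ = S₁ = [[0, -6, 12], [0, 0, 0]] = (-6)·[1, 0][0, 1, -2]ᵀ, so take a₁ = [1, 1], b₁ = [1, 2, 2], a₂ = [1, 0], b₂ = [0, 1, -2].
Each slice is an integer combination of E₁ = a₁b₁ᵀ and E₂ = a₂b₂ᵀ: S₀ = −3·E₁ − 3·E₂, S₁ = −6·E₂, S₂ = 2·E₁ + 9·E₂; reading off coefficients, c₁ = [-3, 0, 2] and c₂ = [-3, -6, 9].
Hence T = [1, 1] ⊗ [1, 2, 2] ⊗ [-3, 0, 2] + [1, 0] ⊗ [0, 1, -2] ⊗ [-3, -6, 9], so rank(T) ≤ 2.
These bounds meet, so rank(T) = 2.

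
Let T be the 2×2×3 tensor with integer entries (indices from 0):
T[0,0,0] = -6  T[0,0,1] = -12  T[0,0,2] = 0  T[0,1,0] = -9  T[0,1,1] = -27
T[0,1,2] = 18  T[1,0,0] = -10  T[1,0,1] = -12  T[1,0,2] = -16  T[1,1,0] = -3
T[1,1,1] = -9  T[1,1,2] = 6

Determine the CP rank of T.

2

Lower bound: the mode-1 unfolding of T (rows indexed by i, columns by (j,k) = (0,0), (0,1), (0,2), (1,0), (1,1), (1,2)) is [[-6, -12, 0, -9, -27, 18], [-10, -12, -16, -3, -9, 6]].
There the 2×2 minor on rows i ∈ {0, 1}, columns (j,k) ∈ {(0,0), (0,1)} is det [[-6, -12], [-10, -12]] = -48 ≠ 0, so this unfolding has rank ≥ 2; CP rank is at least every unfolding rank, so rank(T) ≥ 2. (This is only a lower bound: in general the CP rank may exceed every unfolding rank, so we still need to exhibit 2 rank-1 terms summing to T.)
Upper bound — finding two terms. Write S_k = T[:,:,k] for the frontal slices: S₀ = [[-6, -9], [-10, -3]], S₁ = [[-12, -27], [-12, -9]], S₂ = [[0, 18], [-16, 6]].
If T = a₁ ⊗ b₁ ⊗ c₁ + a₂ ⊗ b₂ ⊗ c₂ then each S_k = c₁[k]·a₁b₁ᵀ + c₂[k]·a₂b₂ᵀ. S₀ and S₁ are linearly independent, so a₁b₁ᵀ and a₂b₂ᵀ must span the same plane of matrices: they are the rank-1 matrices of the form x·S₀ + y·S₁.
det(x·S₀ + y·S₁) is −72·x² − 288·xy − 216·y² = (-72)·(x + 3·y)(x + y), vanishing at (x:y) = (3:-1) and (1:-1).
M₁ = 3·S₀ − S₁ = [[-6, 0], [-18, 0]] = (-6)·[1, 3][1, 0]ᵀ and M₂ = S₀ − S₁ = [[6, 18], [2, 6]] = 2·[3, 1][1, 3]ᵀ, so take a₁ = [1, 3], b₁ = [1, 0], a₂ = [3, 1], b₂ = [1, 3].
Each slice is an integer combination of E₁ = a₁b₁ᵀ and E₂ = a₂b₂ᵀ: S₀ = −3·E₁ − E₂, S₁ = −3·E₁ − 3·E₂, S₂ = −6·E₁ + 2·E₂; reading off coefficients, c₁ = [-3, -3, -6] and c₂ = [-1, -3, 2].
Hence T = [1, 3] ⊗ [1, 0] ⊗ [-3, -3, -6] + [3, 1] ⊗ [1, 3] ⊗ [-1, -3, 2], so rank(T) ≤ 2.
These bounds meet, so rank(T) = 2.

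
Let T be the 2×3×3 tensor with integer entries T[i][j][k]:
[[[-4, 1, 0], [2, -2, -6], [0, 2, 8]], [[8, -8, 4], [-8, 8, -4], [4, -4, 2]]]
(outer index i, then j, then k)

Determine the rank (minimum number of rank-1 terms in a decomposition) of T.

3

Lower bound: in the mode-3 unfolding of T (rows indexed by k, columns by (i,j)) the 3×3 minor on rows k ∈ {0, 1, 2}, columns (i,j) ∈ {(0,0), (0,1), (1,0)} is det [[-4, 2, 8], [1, -2, -8], [0, -6, 4]] = 168 ≠ 0, so that unfolding has rank ≥ 3 and hence rank(T) ≥ 3 (CP rank is at least every unfolding rank, though it can be larger).
Upper bound: T is a sum of 3 rank-1 terms, T = [0, 1] (x) [2, -2, 1] (x) [4, -4, 2] + [1, 0] (x) [1, -2, 2] (x) [-2, 1, 2] + [1, 0] (x) [1, 1, -2] (x) [-2, 0, -2] (written with every a and b primitive with positive leading entry and the scale carried by c; CP decompositions are not unique, and this one is verified by expanding entrywise), so rank(T) ≤ 3.
These bounds meet, so rank(T) = 3.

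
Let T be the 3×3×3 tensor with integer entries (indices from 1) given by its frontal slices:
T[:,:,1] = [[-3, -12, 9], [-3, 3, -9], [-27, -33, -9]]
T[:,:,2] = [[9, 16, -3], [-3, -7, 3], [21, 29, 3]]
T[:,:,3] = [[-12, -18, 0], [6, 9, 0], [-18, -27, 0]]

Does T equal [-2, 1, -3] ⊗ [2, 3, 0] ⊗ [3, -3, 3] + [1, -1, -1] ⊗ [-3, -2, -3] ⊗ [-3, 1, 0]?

Yes

Reconstruct entrywise from the claimed factors. For example, T[3,1,2] = 21 and Σₗ aₗ[3]bₗ[1]cₗ[2] = (-3)·(2)·(-3) + (-1)·(-3)·(1) = 21; checking all 27 entries, every one matches. The claim holds.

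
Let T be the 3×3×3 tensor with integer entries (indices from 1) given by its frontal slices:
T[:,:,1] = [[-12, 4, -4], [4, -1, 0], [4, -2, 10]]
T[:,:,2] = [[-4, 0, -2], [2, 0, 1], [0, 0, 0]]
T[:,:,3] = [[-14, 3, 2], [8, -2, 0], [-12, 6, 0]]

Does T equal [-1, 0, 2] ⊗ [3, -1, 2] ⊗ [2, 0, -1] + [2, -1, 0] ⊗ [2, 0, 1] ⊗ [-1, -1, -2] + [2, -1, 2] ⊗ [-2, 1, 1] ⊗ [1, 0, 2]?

No

Reconstruct entry (1,1,1) from the claimed factors: Σₗ aₗ[1]bₗ[1]cₗ[1] = (-1)·(3)·(2) + (2)·(2)·(-1) + (2)·(-2)·(1) = -14, but T[1,1,1] = -12. The claim is false.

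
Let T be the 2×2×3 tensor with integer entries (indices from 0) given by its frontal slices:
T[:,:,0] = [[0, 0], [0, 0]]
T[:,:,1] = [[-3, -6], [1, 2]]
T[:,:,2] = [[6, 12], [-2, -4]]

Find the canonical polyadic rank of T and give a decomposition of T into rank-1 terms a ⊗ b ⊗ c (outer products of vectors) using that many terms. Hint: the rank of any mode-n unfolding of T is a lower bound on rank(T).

Lower bound: T ≠ 0 (e.g. T[0,0,1] = -3), so rank(T) ≥ 1.
Upper bound: if T = a ⊗ b ⊗ c then every fibre of T is a multiple of the corresponding factor, so read the factors off the fibres through the nonzero entry T[0,0,1] = -3.
The mode-1 fibre T[:,0,1] = [-3, 1] gives a = [3, -1] (primitive direction); the mode-2 fibre T[0,:,1] = [-3, -6] gives b = [1, 2]; then c[k] = T[0,0,k] / (a[0]·b[0]) = [0, -3, 6] / 3 = [0, -1, 2].
Expanding [3, -1] ⊗ [1, 2] ⊗ [0, -1, 2] reproduces all 12 entries of T, so T = [3, -1] ⊗ [1, 2] ⊗ [0, -1, 2] and rank(T) ≤ 1.
These bounds meet, so rank(T) = 1.
Check entry T[1,0,0] = 0: (-1)·(1)·(0) = 0.

rank(T) = 1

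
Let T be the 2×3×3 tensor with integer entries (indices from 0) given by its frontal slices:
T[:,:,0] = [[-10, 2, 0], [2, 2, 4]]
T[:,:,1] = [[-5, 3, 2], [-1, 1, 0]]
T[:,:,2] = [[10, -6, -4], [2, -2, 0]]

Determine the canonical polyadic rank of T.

Lower bound: in the mode-2 unfolding of T (rows indexed by j, columns by (i,k)) the 3×3 minor on rows j ∈ {0, 1, 2}, columns (i,k) ∈ {(0,0), (0,1), (1,0)} is det [[-10, -5, 2], [2, 3, 2], [0, 2, 4]] = -32 ≠ 0, so that unfolding has rank ≥ 3 and hence rank(T) ≥ 3 (CP rank is at least every unfolding rank, though it can be larger).
Upper bound: T is a sum of 3 rank-1 terms, T = [1, -1] ⊗ [1, 1, 2] ⊗ [-2, 0, 0] + [1, 0] ⊗ [2, -1, -1] ⊗ [-4, -2, 4] + [1, 1] ⊗ [1, -1, 0] ⊗ [0, -1, 2] (one valid choice — decompositions are not unique — normalised so each a, b is primitive with positive first nonzero entry; check it by expanding all entries), so rank(T) ≤ 3.
These bounds meet, so rank(T) = 3.

3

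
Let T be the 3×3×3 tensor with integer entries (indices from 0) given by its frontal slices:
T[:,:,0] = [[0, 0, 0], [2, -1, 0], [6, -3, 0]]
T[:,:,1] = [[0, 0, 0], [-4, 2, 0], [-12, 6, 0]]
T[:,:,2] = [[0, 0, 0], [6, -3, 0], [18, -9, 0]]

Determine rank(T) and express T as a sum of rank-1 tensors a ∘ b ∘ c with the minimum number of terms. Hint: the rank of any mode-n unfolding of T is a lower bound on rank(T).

Lower bound: T ≠ 0 (e.g. T[1,0,0] = 2), so rank(T) ≥ 1.
Upper bound: the mode-1 fibre T[:,0,0] = [0, 2, 6] gives a = [0, 1, 3] (primitive direction); the mode-2 fibre T[1,:,0] = [2, -1, 0] gives b = [2, -1, 0]; then c[k] = T[1,0,k] / (a[1]·b[0]) = [2, -4, 6] / 2 = [1, -2, 3].
Expanding [0, 1, 3] ∘ [2, -1, 0] ∘ [1, -2, 3] reproduces all 27 entries of T, so T = [0, 1, 3] ∘ [2, -1, 0] ∘ [1, -2, 3] and rank(T) ≤ 1.
These bounds meet, so rank(T) = 1.

rank(T) = 1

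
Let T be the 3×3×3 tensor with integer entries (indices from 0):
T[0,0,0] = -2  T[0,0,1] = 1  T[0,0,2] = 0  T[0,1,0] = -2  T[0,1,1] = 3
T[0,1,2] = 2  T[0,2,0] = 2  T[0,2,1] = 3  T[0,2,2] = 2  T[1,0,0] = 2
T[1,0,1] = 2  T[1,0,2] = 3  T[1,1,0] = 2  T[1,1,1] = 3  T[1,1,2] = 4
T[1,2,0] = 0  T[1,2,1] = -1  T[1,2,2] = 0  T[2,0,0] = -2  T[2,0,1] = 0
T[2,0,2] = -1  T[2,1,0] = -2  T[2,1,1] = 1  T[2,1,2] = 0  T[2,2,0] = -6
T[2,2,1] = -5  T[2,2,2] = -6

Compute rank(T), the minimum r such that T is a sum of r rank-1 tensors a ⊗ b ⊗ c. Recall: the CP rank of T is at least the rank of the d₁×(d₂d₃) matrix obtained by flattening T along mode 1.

3

Lower bound: in the mode-1 unfolding of T (rows indexed by i, columns by (j,k)) the 3×3 minor on rows i ∈ {0, 1, 2}, columns (j,k) ∈ {(0,0), (0,1), (2,0)} is det [[-2, 1, 2], [2, 2, 0], [-2, 0, -6]] = 44 ≠ 0, so that unfolding has rank ≥ 3 and hence rank(T) ≥ 3 (CP rank is at least every unfolding rank, though it can be larger).
Upper bound: T is a sum of 3 rank-1 terms, T = (1, -1, 1) ⊗ (1, 1, 1) ⊗ (-2, -1, -2) + (2, -1, -2) ⊗ (0, 0, 1) ⊗ (2, 2, 2) + (2, 1, 1) ⊗ (1, 2, 0) ⊗ (0, 1, 1) (written with every a and b primitive with positive leading entry and the scale carried by c; CP decompositions are not unique, and this one is verified by expanding entrywise), so rank(T) ≤ 3.
These bounds meet, so rank(T) = 3.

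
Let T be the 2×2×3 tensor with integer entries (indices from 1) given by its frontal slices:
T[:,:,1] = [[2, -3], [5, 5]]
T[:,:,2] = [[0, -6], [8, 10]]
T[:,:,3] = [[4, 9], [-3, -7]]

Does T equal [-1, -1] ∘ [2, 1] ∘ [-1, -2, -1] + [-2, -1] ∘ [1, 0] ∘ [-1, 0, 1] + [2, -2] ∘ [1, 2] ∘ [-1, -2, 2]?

Reconstruct entrywise from the claimed factors. For example, T[2,2,3] = -7 and Σₗ aₗ[2]bₗ[2]cₗ[3] = (-1)·(1)·(-1) + (-1)·(0)·(1) + (-2)·(2)·(2) = -7; checking all 12 entries, every one matches. The claim holds.

Yes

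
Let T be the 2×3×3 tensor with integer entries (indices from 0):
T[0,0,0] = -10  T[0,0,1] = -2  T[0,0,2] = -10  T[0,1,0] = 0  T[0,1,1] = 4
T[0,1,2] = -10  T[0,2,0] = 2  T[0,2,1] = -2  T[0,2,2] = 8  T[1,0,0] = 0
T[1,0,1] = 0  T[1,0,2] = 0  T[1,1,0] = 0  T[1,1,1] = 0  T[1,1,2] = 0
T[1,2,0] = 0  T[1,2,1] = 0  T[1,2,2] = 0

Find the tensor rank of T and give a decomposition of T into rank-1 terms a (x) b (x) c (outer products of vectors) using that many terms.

Lower bound: in the mode-3 unfolding of T (rows indexed by k, columns by (i,j)) the 2×2 minor on rows k ∈ {0, 1}, columns (i,j) ∈ {(0,0), (0,1)} is det [[-10, 0], [-2, 4]] = -40 ≠ 0, so that unfolding has rank ≥ 2 and hence rank(T) ≥ 2 (CP rank is at least every unfolding rank, though it can be larger).
Upper bound: T[i,:,:] = a[i]·M for every slice, with a = [1, 0] and M = [[-10, -2, -10], [0, 4, -10], [2, -2, 8]] (rows j, columns k).
The rows of M satisfy (row 0) = −3·(row 1) − 5·(row 2), so splitting by rows, M = [-3, 1, 0][0, 4, -10]ᵀ + [-5, 0, 1][2, -2, 8]ᵀ.
Hence T = [1, 0] (x) [-3, 1, 0] (x) [0, 4, -10] + [1, 0] (x) [-5, 0, 1] (x) [2, -2, 8], so rank(T) ≤ 2.
These bounds meet, so rank(T) = 2.

rank(T) = 2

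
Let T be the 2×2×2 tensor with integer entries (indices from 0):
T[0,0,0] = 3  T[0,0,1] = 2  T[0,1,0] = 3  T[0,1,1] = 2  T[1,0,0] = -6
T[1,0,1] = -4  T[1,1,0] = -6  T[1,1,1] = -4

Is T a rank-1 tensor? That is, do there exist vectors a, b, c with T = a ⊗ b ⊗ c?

If T = a ⊗ b ⊗ c then every fibre of T is a multiple of the corresponding factor, so read the factors off the fibres through the nonzero entry T[0,0,0] = 3.
The mode-1 fibre T[:,0,0] = [3, -6] gives a = [1, -2] (primitive direction); the mode-2 fibre T[0,:,0] = [3, 3] gives b = [1, 1]; then c[k] = T[0,0,k] / (a[0]·b[0]) = [3, 2] / 1 = [3, 2].
Expanding [1, -2] ⊗ [1, 1] ⊗ [3, 2] reproduces all 8 entries of T, so T = [1, -2] ⊗ [1, 1] ⊗ [3, 2] and rank(T) ≤ 1.
Equivalently every frontal slice T[:,:,k] is c[k] times the rank-1 matrix [1, -2] ⊗ [1, 1]. So T has rank 1 (it is nonzero).

Yes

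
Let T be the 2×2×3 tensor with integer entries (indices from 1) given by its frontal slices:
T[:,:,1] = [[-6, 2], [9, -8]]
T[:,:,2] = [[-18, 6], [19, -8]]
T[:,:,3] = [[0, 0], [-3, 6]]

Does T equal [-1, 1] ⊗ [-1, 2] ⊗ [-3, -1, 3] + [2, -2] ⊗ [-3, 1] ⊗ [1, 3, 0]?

Reconstruct entry (1,1,1) from the claimed factors: Σₗ aₗ[1]bₗ[1]cₗ[1] = (-1)·(-1)·(-3) + (2)·(-3)·(1) = -9, but T[1,1,1] = -6. The claim is false.

No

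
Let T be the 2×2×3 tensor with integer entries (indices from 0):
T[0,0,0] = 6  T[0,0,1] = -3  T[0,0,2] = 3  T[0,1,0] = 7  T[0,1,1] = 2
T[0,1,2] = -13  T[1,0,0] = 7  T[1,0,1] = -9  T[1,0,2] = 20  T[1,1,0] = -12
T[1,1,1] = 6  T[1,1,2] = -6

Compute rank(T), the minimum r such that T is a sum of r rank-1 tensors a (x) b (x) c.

Lower bound: the mode-1 unfolding of T (rows indexed by i, columns by (j,k) = (0,0), (0,1), (0,2), (1,0), (1,1), (1,2)) is [[6, -3, 3, 7, 2, -13], [7, -9, 20, -12, 6, -6]].
There the 2×2 minor on rows i ∈ {0, 1}, columns (j,k) ∈ {(0,0), (0,1)} is det [[6, -3], [7, -9]] = -33 ≠ 0, so this unfolding has rank ≥ 2; CP rank is at least every unfolding rank, so rank(T) ≥ 2. (Flattening ranks never certify an upper bound on CP rank; for that we must actually write T with 2 rank-1 terms.)
Upper bound — finding two terms. Write S_k = T[:,:,k] for the frontal slices: S₀ = [[6, 7], [7, -12]], S₁ = [[-3, 2], [-9, 6]], S₂ = [[3, -13], [20, -6]].
If T = a₁ (x) b₁ (x) c₁ + a₂ (x) b₂ (x) c₂ then each S_k = c₁[k]·a₁b₁ᵀ + c₂[k]·a₂b₂ᵀ. S₀ and S₁ are linearly independent, so a₁b₁ᵀ and a₂b₂ᵀ must span the same plane of matrices: they are the rank-1 matrices of the form x·S₀ + y·S₁.
det(x·S₀ + y·S₁) is −121·x² + 121·xy = (-121)·(x − y)(x), vanishing at (x:y) = (1:1) and (0:1).
M₁ = S₀ + S₁ = [[3, 9], [-2, -6]] = [3, -2][1, 3]ᵀ and M₂ = S₁ = [[-3, 2], [-9, 6]] = −[1, 3][3, -2]ᵀ, so take a₁ = [3, -2], b₁ = [1, 3], a₂ = [1, 3], b₂ = [3, -2].
Each slice is an integer combination of E₁ = a₁b₁ᵀ and E₂ = a₂b₂ᵀ: S₀ = E₁ + E₂, S₁ = −E₂, S₂ = −E₁ + 2·E₂; reading off coefficients, c₁ = [1, 0, -1] and c₂ = [1, -1, 2].
Hence T = [3, -2] (x) [1, 3] (x) [1, 0, -1] + [1, 3] (x) [3, -2] (x) [1, -1, 2], so rank(T) ≤ 2.
These bounds meet, so rank(T) = 2.
Check entry T[1,0,0] = 7: (-2)·(1)·(1) + (3)·(3)·(1) = 7.

2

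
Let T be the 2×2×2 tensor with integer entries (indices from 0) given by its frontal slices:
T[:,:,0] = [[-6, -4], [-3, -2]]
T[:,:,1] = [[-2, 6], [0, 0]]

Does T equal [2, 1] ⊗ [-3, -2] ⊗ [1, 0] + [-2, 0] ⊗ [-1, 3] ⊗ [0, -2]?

Reconstruct entry (0,0,1) from the claimed factors: Σₗ aₗ[0]bₗ[0]cₗ[1] = (2)·(-3)·(0) + (-2)·(-1)·(-2) = -4, but T[0,0,1] = -2. The claim is false.

No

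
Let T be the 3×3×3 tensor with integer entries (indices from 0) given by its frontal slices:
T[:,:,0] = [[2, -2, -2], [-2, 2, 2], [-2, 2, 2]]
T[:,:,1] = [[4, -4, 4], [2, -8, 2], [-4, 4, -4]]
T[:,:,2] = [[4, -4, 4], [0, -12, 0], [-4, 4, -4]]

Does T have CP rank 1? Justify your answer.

No

The mode-3 unfolding of T (rows indexed by k, columns by (i,j) = (0,0), (0,1), (0,2), (1,0), (1,1), (1,2), (2,0), (2,1), (2,2)) is [[2, -2, -2, -2, 2, 2, -2, 2, 2], [4, -4, 4, 2, -8, 2, -4, 4, -4], [4, -4, 4, 0, -12, 0, -4, 4, -4]].
There the 3×3 minor on rows k ∈ {0, 1, 2}, columns (i,j) ∈ {(0,0), (0,2), (1,0)} is det [[2, -2, -2], [4, 4, 2], [4, 4, 0]] = -32 ≠ 0, so this unfolding has rank ≥ 3; CP rank is at least every unfolding rank, so rank(T) ≥ 3.
In particular rank(T) ≥ 3 > 1, so T is not rank-1.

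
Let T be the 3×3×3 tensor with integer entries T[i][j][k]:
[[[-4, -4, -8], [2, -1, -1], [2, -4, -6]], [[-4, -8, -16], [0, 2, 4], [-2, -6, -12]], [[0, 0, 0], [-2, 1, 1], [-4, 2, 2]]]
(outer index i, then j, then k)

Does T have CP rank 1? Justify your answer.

The mode-2 unfolding of T (rows indexed by j, columns by (i,k) = (0,0), (0,1), (0,2), (1,0), (1,1), (1,2), (2,0), (2,1), (2,2)) is [[-4, -4, -8, -4, -8, -16, 0, 0, 0], [2, -1, -1, 0, 2, 4, -2, 1, 1], [2, -4, -6, -2, -6, -12, -4, 2, 2]].
There the 3×3 minor on rows j ∈ {0, 1, 2}, columns (i,k) ∈ {(0,0), (0,1), (1,1)} is det [[-4, -4, -8], [2, -1, 2], [2, -4, -6]] = -72 ≠ 0, so this unfolding has rank ≥ 3; CP rank is at least every unfolding rank, so rank(T) ≥ 3.
In particular rank(T) ≥ 3 > 1, so T is not rank-1.

No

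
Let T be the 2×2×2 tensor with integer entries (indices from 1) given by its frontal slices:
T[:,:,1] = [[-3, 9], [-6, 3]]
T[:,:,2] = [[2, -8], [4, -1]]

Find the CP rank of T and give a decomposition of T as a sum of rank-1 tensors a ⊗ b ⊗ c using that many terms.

Lower bound: in the mode-3 unfolding of T (rows indexed by k, columns by (i,j)) the 2×2 minor on rows k ∈ {1, 2}, columns (i,j) ∈ {(1,1), (1,2)} is det [[-3, 9], [2, -8]] = 6 ≠ 0, so that unfolding has rank ≥ 2 and hence rank(T) ≥ 2 (CP rank is at least every unfolding rank, though it can be larger).
Upper bound: with S_k = T[:,:,k], the two rank-1 terms a₁b₁ᵀ, a₂b₂ᵀ are the rank-1 members of the pencil x·S₁ + y·S₂.
det(x·S₁ + y·S₂) is 45·x² − 75·xy + 30·y² = 15·(3·x − 2·y)(x − y), vanishing at (x:y) = (2:3) and (1:1).
M₁ = 2·S₁ + 3·S₂ = [[0, -6], [0, 3]] = (-3)·(2, -1)(0, 1)ᵀ and M₂ = S₁ + S₂ = [[-1, 1], [-2, 2]] = −(1, 2)(1, -1)ᵀ, so take a₁ = (2, -1), b₁ = (0, 1), a₂ = (1, 2), b₂ = (1, -1).
Each slice is an integer combination of E₁ = a₁b₁ᵀ and E₂ = a₂b₂ᵀ: S₁ = 3·E₁ − 3·E₂, S₂ = −3·E₁ + 2·E₂; reading off coefficients, c₁ = (3, -3) and c₂ = (-3, 2).
Hence T = (2, -1) ⊗ (0, 1) ⊗ (3, -3) + (1, 2) ⊗ (1, -1) ⊗ (-3, 2), so rank(T) ≤ 2.
These bounds meet, so rank(T) = 2.

rank(T) = 2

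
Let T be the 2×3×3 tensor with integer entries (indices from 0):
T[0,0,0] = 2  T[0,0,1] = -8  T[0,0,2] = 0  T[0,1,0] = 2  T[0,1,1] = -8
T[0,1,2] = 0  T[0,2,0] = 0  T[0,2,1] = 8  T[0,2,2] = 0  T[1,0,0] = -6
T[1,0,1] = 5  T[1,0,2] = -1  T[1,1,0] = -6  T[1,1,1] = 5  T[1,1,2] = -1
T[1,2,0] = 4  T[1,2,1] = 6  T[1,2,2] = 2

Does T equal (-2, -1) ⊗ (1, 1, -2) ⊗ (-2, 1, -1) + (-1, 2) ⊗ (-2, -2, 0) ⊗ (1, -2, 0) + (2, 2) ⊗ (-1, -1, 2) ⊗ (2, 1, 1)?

Reconstruct entrywise from the claimed factors. For example, T[0,0,0] = 2 and Σₗ aₗ[0]bₗ[0]cₗ[0] = (-2)·(1)·(-2) + (-1)·(-2)·(1) + (2)·(-1)·(2) = 2; checking all 18 entries, every one matches. The claim holds.

Yes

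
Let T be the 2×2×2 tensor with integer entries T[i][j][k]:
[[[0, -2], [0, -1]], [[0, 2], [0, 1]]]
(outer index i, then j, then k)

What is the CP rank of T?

1

Lower bound: T ≠ 0 (e.g. T[0,0,1] = -2), so rank(T) ≥ 1.
Upper bound: the mode-1 fibre T[:,0,1] = [-2, 2] gives a = [1, -1] (primitive direction); the mode-2 fibre T[0,:,1] = [-2, -1] gives b = [2, 1]; then c[k] = T[0,0,k] / (a[0]·b[0]) = [0, -2] / 2 = [0, -1].
Expanding [1, -1] ⊗ [2, 1] ⊗ [0, -1] reproduces all 8 entries of T, so T = [1, -1] ⊗ [2, 1] ⊗ [0, -1] and rank(T) ≤ 1.
These bounds meet, so rank(T) = 1.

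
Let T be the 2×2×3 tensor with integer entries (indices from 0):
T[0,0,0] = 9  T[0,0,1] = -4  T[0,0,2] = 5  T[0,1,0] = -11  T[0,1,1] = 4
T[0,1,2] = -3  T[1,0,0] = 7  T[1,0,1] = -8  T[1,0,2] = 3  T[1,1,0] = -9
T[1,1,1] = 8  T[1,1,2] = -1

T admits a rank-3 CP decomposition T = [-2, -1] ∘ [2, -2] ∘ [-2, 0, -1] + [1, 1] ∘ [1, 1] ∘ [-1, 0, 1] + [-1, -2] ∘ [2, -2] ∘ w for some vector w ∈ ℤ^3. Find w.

Subtract the known terms from T to get the rank-1 residual R = [-1, -2] ∘ [2, -2] ∘ w, so R[i,j,k] = a[i]·b[j]·w[k]. Pick indices with nonzero a[0]·b[0] = (-1)·(2) = -2. Only the fibre through (0,0,·) is needed: R[0,0,:] = T[0,0,:] − Σₗ aₗ[0]bₗ[0]cₗ = [9, -4, 5] − (-2)·(2)·[-2, 0, -1] − (1)·(1)·[-1, 0, 1] = [2, -4, 0]. Then w[k] = R[0,0,k] / -2 for each k, giving w = [2, -4, 0] / -2 = [-1, 2, 0].

w = [-1, 2, 0]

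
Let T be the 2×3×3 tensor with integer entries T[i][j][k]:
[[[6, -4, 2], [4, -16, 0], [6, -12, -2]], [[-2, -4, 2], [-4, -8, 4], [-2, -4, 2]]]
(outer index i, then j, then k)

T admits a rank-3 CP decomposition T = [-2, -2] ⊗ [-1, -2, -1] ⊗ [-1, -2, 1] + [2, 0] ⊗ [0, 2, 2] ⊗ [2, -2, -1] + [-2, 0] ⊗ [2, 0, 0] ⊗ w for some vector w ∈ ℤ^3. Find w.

Subtract the known terms from T to get the rank-1 residual R = [-2, 0] ⊗ [2, 0, 0] ⊗ w, so R[i,j,k] = a[i]·b[j]·w[k]. Pick indices with nonzero a[0]·b[0] = (-2)·(2) = -4. Only the fibre through (0,0,·) is needed: R[0,0,:] = T[0,0,:] − Σₗ aₗ[0]bₗ[0]cₗ = [6, -4, 2] − (-2)·(-1)·[-1, -2, 1] − (2)·(0)·[2, -2, -1] = [8, 0, 0]. Then w[k] = R[0,0,k] / -4 for each k, giving w = [8, 0, 0] / -4 = [-2, 0, 0].

w = [-2, 0, 0]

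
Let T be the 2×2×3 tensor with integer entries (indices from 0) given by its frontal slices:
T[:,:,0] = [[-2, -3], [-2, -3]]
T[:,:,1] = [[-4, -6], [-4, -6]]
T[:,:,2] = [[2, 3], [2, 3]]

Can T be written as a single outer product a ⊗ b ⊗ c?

Yes

The mode-1 fibre T[:,0,0] = [-2, -2] gives a = [1, 1] (primitive direction); the mode-2 fibre T[0,:,0] = [-2, -3] gives b = [2, 3]; then c[k] = T[0,0,k] / (a[0]·b[0]) = [-2, -4, 2] / 2 = [-1, -2, 1].
Expanding [1, 1] ⊗ [2, 3] ⊗ [-1, -2, 1] reproduces all 12 entries of T, so T = [1, 1] ⊗ [2, 3] ⊗ [-1, -2, 1] and rank(T) ≤ 1.
Equivalently every frontal slice T[:,:,k] is c[k] times the rank-1 matrix [1, 1] ⊗ [2, 3]. So T has rank 1 (it is nonzero).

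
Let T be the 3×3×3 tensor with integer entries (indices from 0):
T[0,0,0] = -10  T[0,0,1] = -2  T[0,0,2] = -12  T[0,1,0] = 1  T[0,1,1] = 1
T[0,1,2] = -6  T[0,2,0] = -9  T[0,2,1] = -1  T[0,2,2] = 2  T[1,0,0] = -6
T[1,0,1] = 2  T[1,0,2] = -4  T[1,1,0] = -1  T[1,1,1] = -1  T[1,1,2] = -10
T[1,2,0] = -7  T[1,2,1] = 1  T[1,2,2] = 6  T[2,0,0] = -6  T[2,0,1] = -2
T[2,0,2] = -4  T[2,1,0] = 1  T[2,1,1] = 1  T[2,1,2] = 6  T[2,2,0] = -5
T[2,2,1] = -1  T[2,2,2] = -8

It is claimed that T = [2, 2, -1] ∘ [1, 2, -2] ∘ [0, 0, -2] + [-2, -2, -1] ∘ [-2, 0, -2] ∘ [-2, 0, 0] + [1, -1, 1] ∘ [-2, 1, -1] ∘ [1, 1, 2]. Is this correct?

Reconstruct entry (0,0,2) from the claimed factors: Σₗ aₗ[0]bₗ[0]cₗ[2] = (2)·(1)·(-2) + (-2)·(-2)·(0) + (1)·(-2)·(2) = -8, but T[0,0,2] = -12. The claim is false.

No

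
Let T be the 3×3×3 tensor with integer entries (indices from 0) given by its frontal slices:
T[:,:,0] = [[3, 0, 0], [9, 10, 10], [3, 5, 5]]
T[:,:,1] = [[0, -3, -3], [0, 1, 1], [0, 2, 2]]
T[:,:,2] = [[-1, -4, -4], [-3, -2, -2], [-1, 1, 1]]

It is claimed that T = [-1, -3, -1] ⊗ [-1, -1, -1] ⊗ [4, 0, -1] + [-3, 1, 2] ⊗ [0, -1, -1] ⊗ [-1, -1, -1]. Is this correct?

No

Reconstruct entry (0,0,0) from the claimed factors: Σₗ aₗ[0]bₗ[0]cₗ[0] = (-1)·(-1)·(4) + (-3)·(0)·(-1) = 4, but T[0,0,0] = 3. The claim is false.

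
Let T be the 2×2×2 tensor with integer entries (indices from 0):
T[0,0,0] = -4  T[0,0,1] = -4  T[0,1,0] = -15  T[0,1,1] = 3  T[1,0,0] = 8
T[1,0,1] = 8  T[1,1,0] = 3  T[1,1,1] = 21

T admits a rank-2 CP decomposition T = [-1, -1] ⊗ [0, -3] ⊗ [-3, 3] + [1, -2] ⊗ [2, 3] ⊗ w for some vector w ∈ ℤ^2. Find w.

Subtract the known terms from T to get the rank-1 residual R = [1, -2] ⊗ [2, 3] ⊗ w, so R[i,j,k] = a[i]·b[j]·w[k]. Pick indices with nonzero a[0]·b[0] = (1)·(2) = 2. Only the fibre through (0,0,·) is needed: R[0,0,:] = T[0,0,:] − Σₗ aₗ[0]bₗ[0]cₗ = [-4, -4] − (-1)·(0)·[-3, 3] = [-4, -4]. Then w[k] = R[0,0,k] / 2 for each k, giving w = [-4, -4] / 2 = [-2, -2].

w = [-2, -2]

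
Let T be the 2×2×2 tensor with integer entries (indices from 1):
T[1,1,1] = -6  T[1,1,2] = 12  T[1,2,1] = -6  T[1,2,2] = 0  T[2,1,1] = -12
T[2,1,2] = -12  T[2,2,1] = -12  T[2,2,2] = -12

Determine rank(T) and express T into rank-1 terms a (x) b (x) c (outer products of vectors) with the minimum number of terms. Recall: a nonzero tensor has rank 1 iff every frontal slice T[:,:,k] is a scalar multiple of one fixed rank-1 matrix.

rank(T) = 2

Lower bound: the mode-3 unfolding of T (rows indexed by k, columns by (i,j) = (1,1), (1,2), (2,1), (2,2)) is [[-6, -6, -12, -12], [12, 0, -12, -12]].
There the 2×2 minor on rows k ∈ {1, 2}, columns (i,j) ∈ {(1,1), (1,2)} is det [[-6, -6], [12, 0]] = 72 ≠ 0, so this unfolding has rank ≥ 2; CP rank is at least every unfolding rank, so rank(T) ≥ 2. (This is only a lower bound: in general the CP rank may exceed every unfolding rank, so we still need to exhibit 2 rank-1 terms summing to T.)
Upper bound — finding two terms. Write S_k = T[:,:,k] for the frontal slices: S₁ = [[-6, -6], [-12, -12]], S₂ = [[12, 0], [-12, -12]].
If T = a₁ (x) b₁ (x) c₁ + a₂ (x) b₂ (x) c₂ then each S_k = c₁[k]·a₁b₁ᵀ + c₂[k]·a₂b₂ᵀ. S₁ and S₂ are linearly independent, so a₁b₁ᵀ and a₂b₂ᵀ must span the same plane of matrices: they are the rank-1 matrices of the form x·S₁ + y·S₂.
det(x·S₁ + y·S₂) is −144·xy − 144·y² = (-144)·(y)(x + y), vanishing at (x:y) = (1:0) and (1:-1).
M₁ = S₁ = [[-6, -6], [-12, -12]] = (-6)·[1, 2][1, 1]ᵀ and M₂ = S₁ − S₂ = [[-18, -6], [0, 0]] = (-6)·[1, 0][3, 1]ᵀ, so take a₁ = [1, 2], b₁ = [1, 1], a₂ = [1, 0], b₂ = [3, 1].
Each slice is an integer combination of E₁ = a₁b₁ᵀ and E₂ = a₂b₂ᵀ: S₁ = −6·E₁, S₂ = −6·E₁ + 6·E₂; reading off coefficients, c₁ = [-6, -6] and c₂ = [0, 6].
Hence T = [1, 2] (x) [1, 1] (x) [-6, -6] + [1, 0] (x) [3, 1] (x) [0, 6], so rank(T) ≤ 2.
These bounds meet, so rank(T) = 2.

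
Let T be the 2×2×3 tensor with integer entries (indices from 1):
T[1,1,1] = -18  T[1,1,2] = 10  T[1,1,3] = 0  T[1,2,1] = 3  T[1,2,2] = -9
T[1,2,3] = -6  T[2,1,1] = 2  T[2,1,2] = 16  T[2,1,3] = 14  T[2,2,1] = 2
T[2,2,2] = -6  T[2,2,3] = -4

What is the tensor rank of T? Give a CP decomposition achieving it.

Lower bound: the mode-1 unfolding of T (rows indexed by i, columns by (j,k) = (1,1), (1,2), (1,3), (2,1), (2,2), (2,3)) is [[-18, 10, 0, 3, -9, -6], [2, 16, 14, 2, -6, -4]].
There the 2×2 minor on rows i ∈ {1, 2}, columns (j,k) ∈ {(1,1), (1,2)} is det [[-18, 10], [2, 16]] = -308 ≠ 0, so this unfolding has rank ≥ 2; CP rank is at least every unfolding rank, so rank(T) ≥ 2. (This is only a lower bound: in general the CP rank may exceed every unfolding rank, so we still need to exhibit 2 rank-1 terms summing to T.)
Upper bound — finding two terms. Write S_k = T[:,:,k] for the frontal slices: S₁ = [[-18, 3], [2, 2]], S₂ = [[10, -9], [16, -6]], S₃ = [[0, -6], [14, -4]].
If T = a₁ (x) b₁ (x) c₁ + a₂ (x) b₂ (x) c₂ then each S_k = c₁[k]·a₁b₁ᵀ + c₂[k]·a₂b₂ᵀ. S₁ and S₂ are linearly independent, so a₁b₁ᵀ and a₂b₂ᵀ must span the same plane of matrices: they are the rank-1 matrices of the form x·S₁ + y·S₂.
det(x·S₁ + y·S₂) is −42·x² + 98·xy + 84·y² = (-14)·(x − 3·y)(3·x + 2·y), vanishing at (x:y) = (3:1) and (2:-3).
M₁ = 3·S₁ + S₂ = [[-44, 0], [22, 0]] = (-22)·[2, -1][1, 0]ᵀ and M₂ = 2·S₁ − 3·S₂ = [[-66, 33], [-44, 22]] = (-11)·[3, 2][2, -1]ᵀ, so take a₁ = [2, -1], b₁ = [1, 0], a₂ = [3, 2], b₂ = [2, -1].
Each slice is an integer combination of E₁ = a₁b₁ᵀ and E₂ = a₂b₂ᵀ: S₁ = −6·E₁ − E₂, S₂ = −4·E₁ + 3·E₂, S₃ = −6·E₁ + 2·E₂; reading off coefficients, c₁ = [-6, -4, -6] and c₂ = [-1, 3, 2].
Hence T = [2, -1] (x) [1, 0] (x) [-6, -4, -6] + [3, 2] (x) [2, -1] (x) [-1, 3, 2], so rank(T) ≤ 2.
These bounds meet, so rank(T) = 2.
Check entry T[2,2,1] = 2: (-1)·(0)·(-6) + (2)·(-1)·(-1) = 2.

rank(T) = 2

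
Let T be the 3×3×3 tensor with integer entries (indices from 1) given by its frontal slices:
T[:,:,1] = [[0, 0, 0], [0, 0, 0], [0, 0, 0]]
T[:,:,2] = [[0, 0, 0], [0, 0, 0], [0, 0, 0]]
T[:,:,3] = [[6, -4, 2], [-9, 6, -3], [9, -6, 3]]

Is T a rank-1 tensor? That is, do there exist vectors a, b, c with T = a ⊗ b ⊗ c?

The mode-1 fibre T[:,1,3] = [6, -9, 9] gives a = [2, -3, 3] (primitive direction); the mode-2 fibre T[1,:,3] = [6, -4, 2] gives b = [3, -2, 1]; then c[k] = T[1,1,k] / (a[1]·b[1]) = [0, 0, 6] / 6 = [0, 0, 1].
Expanding [2, -3, 3] ⊗ [3, -2, 1] ⊗ [0, 0, 1] reproduces all 27 entries of T, so T = [2, -3, 3] ⊗ [3, -2, 1] ⊗ [0, 0, 1] and rank(T) ≤ 1.
Equivalently every frontal slice T[:,:,k] is c[k] times the rank-1 matrix [2, -3, 3] ⊗ [3, -2, 1]. So T has rank 1 (it is nonzero).

Yes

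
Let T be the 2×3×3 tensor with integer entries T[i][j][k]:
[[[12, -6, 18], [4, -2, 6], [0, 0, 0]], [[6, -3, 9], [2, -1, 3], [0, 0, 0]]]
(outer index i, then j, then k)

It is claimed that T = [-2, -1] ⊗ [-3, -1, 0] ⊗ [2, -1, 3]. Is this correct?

Yes

Reconstruct entrywise from the claimed factors. For example, T[0,1,1] = -2 and Σₗ aₗ[0]bₗ[1]cₗ[1] = (-2)·(-1)·(-1) = -2; checking all 18 entries, every one matches. The claim holds.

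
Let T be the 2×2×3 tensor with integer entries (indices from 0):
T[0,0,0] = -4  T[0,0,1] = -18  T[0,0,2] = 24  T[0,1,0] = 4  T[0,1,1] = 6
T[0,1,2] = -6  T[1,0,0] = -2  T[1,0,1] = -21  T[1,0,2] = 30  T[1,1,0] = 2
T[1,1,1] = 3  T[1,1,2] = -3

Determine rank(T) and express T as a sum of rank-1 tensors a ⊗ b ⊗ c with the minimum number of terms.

Lower bound: the mode-3 unfolding of T (rows indexed by k, columns by (i,j) = (0,0), (0,1), (1,0), (1,1)) is [[-4, 4, -2, 2], [-18, 6, -21, 3], [24, -6, 30, -3]].
There the 2×2 minor on rows k ∈ {0, 1}, columns (i,j) ∈ {(0,0), (0,1)} is det [[-4, 4], [-18, 6]] = 48 ≠ 0, so this unfolding has rank ≥ 2; CP rank is at least every unfolding rank, so rank(T) ≥ 2. (Flattening ranks never certify an upper bound on CP rank; for that we must actually write T with 2 rank-1 terms.)
Upper bound — finding two terms. Write S_k = T[:,:,k] for the frontal slices: S₀ = [[-4, 4], [-2, 2]], S₁ = [[-18, 6], [-21, 3]], S₂ = [[24, -6], [30, -3]].
If T = a₁ ⊗ b₁ ⊗ c₁ + a₂ ⊗ b₂ ⊗ c₂ then each S_k = c₁[k]·a₁b₁ᵀ + c₂[k]·a₂b₂ᵀ. S₀ and S₁ are linearly independent, so a₁b₁ᵀ and a₂b₂ᵀ must span the same plane of matrices: they are the rank-1 matrices of the form x·S₀ + y·S₁.
det(x·S₀ + y·S₁) is 48·xy + 72·y² = 24·(2·x + 3·y)(y), vanishing at (x:y) = (3:-2) and (1:0).
M₁ = 3·S₀ − 2·S₁ = [[24, 0], [36, 0]] = 12·(2, 3)(1, 0)ᵀ and M₂ = S₀ = [[-4, 4], [-2, 2]] = (-2)·(2, 1)(1, -1)ᵀ, so take a₁ = (2, 3), b₁ = (1, 0), a₂ = (2, 1), b₂ = (1, -1).
Each slice is an integer combination of E₁ = a₁b₁ᵀ and E₂ = a₂b₂ᵀ: S₀ = −2·E₂, S₁ = −6·E₁ − 3·E₂, S₂ = 9·E₁ + 3·E₂; reading off coefficients, c₁ = (0, -6, 9) and c₂ = (-2, -3, 3).
Hence T = (2, 3) ⊗ (1, 0) ⊗ (0, -6, 9) + (2, 1) ⊗ (1, -1) ⊗ (-2, -3, 3), so rank(T) ≤ 2.
These bounds meet, so rank(T) = 2.

rank(T) = 2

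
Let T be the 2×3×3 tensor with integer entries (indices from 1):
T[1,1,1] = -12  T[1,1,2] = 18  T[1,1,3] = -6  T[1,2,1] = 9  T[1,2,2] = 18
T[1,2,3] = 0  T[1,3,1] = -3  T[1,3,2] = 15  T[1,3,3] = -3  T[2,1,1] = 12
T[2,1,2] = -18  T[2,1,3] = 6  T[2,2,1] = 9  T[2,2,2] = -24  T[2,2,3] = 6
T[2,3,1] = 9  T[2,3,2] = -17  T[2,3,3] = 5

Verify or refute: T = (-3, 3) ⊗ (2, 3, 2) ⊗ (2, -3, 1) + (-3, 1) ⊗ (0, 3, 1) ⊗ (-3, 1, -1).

Reconstruct entrywise from the claimed factors. For example, T[2,1,1] = 12 and Σₗ aₗ[2]bₗ[1]cₗ[1] = (3)·(2)·(2) + (1)·(0)·(-3) = 12; checking all 18 entries, every one matches. The claim holds.

Yes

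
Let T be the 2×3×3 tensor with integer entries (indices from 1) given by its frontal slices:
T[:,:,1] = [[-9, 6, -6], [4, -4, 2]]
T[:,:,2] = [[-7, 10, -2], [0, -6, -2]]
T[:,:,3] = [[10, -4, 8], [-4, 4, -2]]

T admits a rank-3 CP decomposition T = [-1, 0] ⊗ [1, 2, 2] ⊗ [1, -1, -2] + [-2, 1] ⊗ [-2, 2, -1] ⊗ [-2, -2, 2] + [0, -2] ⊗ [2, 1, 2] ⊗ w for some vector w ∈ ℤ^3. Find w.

Subtract the known terms from T to get the rank-1 residual R = [0, -2] ⊗ [2, 1, 2] ⊗ w, so R[i,j,k] = a[i]·b[j]·w[k]. Pick indices with nonzero a[2]·b[1] = (-2)·(2) = -4. Only the fibre through (2,1,·) is needed: R[2,1,:] = T[2,1,:] − Σₗ aₗ[2]bₗ[1]cₗ = [4, 0, -4] − (0)·(1)·[1, -1, -2] − (1)·(-2)·[-2, -2, 2] = [0, -4, 0]. Then w[k] = R[2,1,k] / -4 for each k, giving w = [0, -4, 0] / -4 = [0, 1, 0].

w = [0, 1, 0]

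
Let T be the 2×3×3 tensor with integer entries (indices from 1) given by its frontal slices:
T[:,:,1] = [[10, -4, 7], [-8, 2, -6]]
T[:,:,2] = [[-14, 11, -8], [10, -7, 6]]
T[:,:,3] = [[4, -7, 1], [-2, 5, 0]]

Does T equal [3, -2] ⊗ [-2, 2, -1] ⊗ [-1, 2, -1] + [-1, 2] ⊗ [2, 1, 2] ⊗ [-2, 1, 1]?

Reconstruct entry (2,1,1) from the claimed factors: Σₗ aₗ[2]bₗ[1]cₗ[1] = (-2)·(-2)·(-1) + (2)·(2)·(-2) = -12, but T[2,1,1] = -8. The claim is false.

No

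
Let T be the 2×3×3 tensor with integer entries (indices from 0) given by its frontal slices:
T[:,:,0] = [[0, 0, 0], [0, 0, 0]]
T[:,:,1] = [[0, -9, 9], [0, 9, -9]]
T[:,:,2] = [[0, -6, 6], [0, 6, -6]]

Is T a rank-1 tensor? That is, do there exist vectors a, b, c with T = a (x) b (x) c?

The mode-1 fibre T[:,1,1] = [-9, 9] gives a = (1, -1) (primitive direction); the mode-2 fibre T[0,:,1] = [0, -9, 9] gives b = (0, 1, -1); then c[k] = T[0,1,k] / (a[0]·b[1]) = [0, -9, -6] / 1 = (0, -9, -6).
Expanding (1, -1) (x) (0, 1, -1) (x) (0, -9, -6) reproduces all 18 entries of T, so T = (1, -1) (x) (0, 1, -1) (x) (0, -9, -6) and rank(T) ≤ 1.
Equivalently every frontal slice T[:,:,k] is c[k] times the rank-1 matrix (1, -1) (x) (0, 1, -1). So T has rank 1 (it is nonzero).

Yes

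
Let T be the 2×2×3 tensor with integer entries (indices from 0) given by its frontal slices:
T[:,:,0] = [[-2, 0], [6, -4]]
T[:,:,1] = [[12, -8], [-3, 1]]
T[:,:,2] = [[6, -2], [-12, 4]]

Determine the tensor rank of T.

Lower bound: the mode-3 unfolding of T (rows indexed by k, columns by (i,j) = (0,0), (0,1), (1,0), (1,1)) is [[-2, 0, 6, -4], [12, -8, -3, 1], [6, -2, -12, 4]].
There the 3×3 minor on rows k ∈ {0, 1, 2}, columns (i,j) ∈ {(0,0), (0,1), (1,0)} is det [[-2, 0, 6], [12, -8, -3], [6, -2, -12]] = -36 ≠ 0, so this unfolding has rank ≥ 3; CP rank is at least every unfolding rank, so rank(T) ≥ 3. (Flattening ranks never certify an upper bound on CP rank; for that we must actually write T with 3 rank-1 terms.)
Upper bound: T is a sum of 3 rank-1 terms, T = (0, 1) (x) (1, 1) (x) (0, 1, -2) + (1, -1) (x) (2, -1) (x) (-2, 4, 4) + (1, 1) (x) (1, -1) (x) (2, 4, -2) (written with every a and b primitive with positive leading entry and the scale carried by c; CP decompositions are not unique, and this one is verified by expanding entrywise), so rank(T) ≤ 3.
These bounds meet, so rank(T) = 3.

3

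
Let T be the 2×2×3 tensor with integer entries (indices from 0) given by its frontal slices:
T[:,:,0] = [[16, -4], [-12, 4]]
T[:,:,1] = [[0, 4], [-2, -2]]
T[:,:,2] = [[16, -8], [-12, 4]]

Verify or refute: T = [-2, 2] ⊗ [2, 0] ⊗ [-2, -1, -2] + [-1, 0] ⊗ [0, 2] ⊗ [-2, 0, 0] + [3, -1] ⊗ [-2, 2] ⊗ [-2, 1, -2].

Reconstruct entry (0,0,0) from the claimed factors: Σₗ aₗ[0]bₗ[0]cₗ[0] = (-2)·(2)·(-2) + (-1)·(0)·(-2) + (3)·(-2)·(-2) = 20, but T[0,0,0] = 16. The claim is false.

No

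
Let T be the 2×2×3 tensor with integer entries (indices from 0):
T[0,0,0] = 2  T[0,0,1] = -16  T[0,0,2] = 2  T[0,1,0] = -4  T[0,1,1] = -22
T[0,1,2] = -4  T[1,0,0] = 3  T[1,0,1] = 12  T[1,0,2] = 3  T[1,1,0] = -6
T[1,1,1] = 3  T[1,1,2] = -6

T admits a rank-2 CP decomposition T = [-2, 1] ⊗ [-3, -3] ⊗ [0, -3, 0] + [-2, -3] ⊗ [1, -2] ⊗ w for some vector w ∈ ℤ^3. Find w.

w = [-1, -1, -1]

Subtract the known terms from T to get the rank-1 residual R = [-2, -3] ⊗ [1, -2] ⊗ w, so R[i,j,k] = a[i]·b[j]·w[k]. Pick indices with nonzero a[0]·b[0] = (-2)·(1) = -2. Only the fibre through (0,0,·) is needed: R[0,0,:] = T[0,0,:] − Σₗ aₗ[0]bₗ[0]cₗ = [2, -16, 2] − (-2)·(-3)·[0, -3, 0] = [2, 2, 2]. Then w[k] = R[0,0,k] / -2 for each k, giving w = [2, 2, 2] / -2 = [-1, -1, -1].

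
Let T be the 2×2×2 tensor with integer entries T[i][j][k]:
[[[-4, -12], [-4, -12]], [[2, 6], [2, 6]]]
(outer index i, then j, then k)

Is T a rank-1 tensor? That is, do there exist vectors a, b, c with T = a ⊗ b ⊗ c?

If T = a ⊗ b ⊗ c then every fibre of T is a multiple of the corresponding factor, so read the factors off the fibres through the nonzero entry T[0,0,0] = -4.
The mode-1 fibre T[:,0,0] = [-4, 2] gives a = (2, -1) (primitive direction); the mode-2 fibre T[0,:,0] = [-4, -4] gives b = (1, 1); then c[k] = T[0,0,k] / (a[0]·b[0]) = [-4, -12] / 2 = (-2, -6).
Expanding (2, -1) ⊗ (1, 1) ⊗ (-2, -6) reproduces all 8 entries of T, so T = (2, -1) ⊗ (1, 1) ⊗ (-2, -6) and rank(T) ≤ 1.
Equivalently every frontal slice T[:,:,k] is c[k] times the rank-1 matrix (2, -1) ⊗ (1, 1). So T has rank 1 (it is nonzero).

Yes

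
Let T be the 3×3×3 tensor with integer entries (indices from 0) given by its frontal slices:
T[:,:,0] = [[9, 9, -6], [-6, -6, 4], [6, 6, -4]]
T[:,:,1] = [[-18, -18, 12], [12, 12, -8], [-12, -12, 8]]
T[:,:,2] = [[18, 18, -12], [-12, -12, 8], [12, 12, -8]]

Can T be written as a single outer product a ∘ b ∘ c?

The mode-1 fibre T[:,0,0] = [9, -6, 6] gives a = [3, -2, 2] (primitive direction); the mode-2 fibre T[0,:,0] = [9, 9, -6] gives b = [3, 3, -2]; then c[k] = T[0,0,k] / (a[0]·b[0]) = [9, -18, 18] / 9 = [1, -2, 2].
Expanding [3, -2, 2] ∘ [3, 3, -2] ∘ [1, -2, 2] reproduces all 27 entries of T, so T = [3, -2, 2] ∘ [3, 3, -2] ∘ [1, -2, 2] and rank(T) ≤ 1.
Equivalently every frontal slice T[:,:,k] is c[k] times the rank-1 matrix [3, -2, 2] ∘ [3, 3, -2]. So T has rank 1 (it is nonzero).

Yes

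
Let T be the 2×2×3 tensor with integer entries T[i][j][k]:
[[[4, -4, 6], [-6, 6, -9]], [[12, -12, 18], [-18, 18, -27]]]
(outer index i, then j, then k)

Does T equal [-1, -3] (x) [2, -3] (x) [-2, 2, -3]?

Reconstruct entrywise from the claimed factors. For example, T[0,0,1] = -4 and Σₗ aₗ[0]bₗ[0]cₗ[1] = (-1)·(2)·(2) = -4; checking all 12 entries, every one matches. The claim holds.

Yes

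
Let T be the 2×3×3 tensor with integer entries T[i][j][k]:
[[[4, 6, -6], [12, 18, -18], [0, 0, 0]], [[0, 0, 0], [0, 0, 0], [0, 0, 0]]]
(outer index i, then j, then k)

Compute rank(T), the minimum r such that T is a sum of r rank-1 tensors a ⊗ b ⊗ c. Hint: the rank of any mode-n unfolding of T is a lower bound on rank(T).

Lower bound: T ≠ 0 (e.g. T[0,0,0] = 4), so rank(T) ≥ 1.
Upper bound: if T = a ⊗ b ⊗ c then every fibre of T is a multiple of the corresponding factor, so read the factors off the fibres through the nonzero entry T[0,0,0] = 4.
The mode-1 fibre T[:,0,0] = [4, 0] gives a = [1, 0] (primitive direction); the mode-2 fibre T[0,:,0] = [4, 12, 0] gives b = [1, 3, 0]; then c[k] = T[0,0,k] / (a[0]·b[0]) = [4, 6, -6] / 1 = [4, 6, -6].
Expanding [1, 0] ⊗ [1, 3, 0] ⊗ [4, 6, -6] reproduces all 18 entries of T, so T = [1, 0] ⊗ [1, 3, 0] ⊗ [4, 6, -6] and rank(T) ≤ 1.
These bounds meet, so rank(T) = 1.

1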